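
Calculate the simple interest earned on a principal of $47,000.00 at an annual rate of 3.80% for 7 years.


Simple interest formula: I = P × r × t
I = $47,000.00 × 0.038 × 7
I = $12,502.00

I = P × r × t = $12,502.00


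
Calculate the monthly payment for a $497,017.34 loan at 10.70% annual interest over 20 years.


Loan payment formula: PMT = PV × r / (1 − (1 + r)^(−n))
Monthly rate r = 0.107/12 ≈ 0.00891667, n = 240 months
Denominator: 1 − (1 + 0.107/12)^(−240) = 0.881224
PMT = $497,017.34 × (0.107/12) / 0.881224
PMT = $5,029.07 per month

PMT = PV × r / (1-(1+r)^(-n)) = $5,029.07/month


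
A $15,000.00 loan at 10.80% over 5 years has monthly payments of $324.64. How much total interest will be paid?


Total paid over the life of the loan = PMT × n.
Total paid = $324.64 × 60 = $19,478.40
Total interest = total paid − principal = $19,478.40 − $15,000.00 = $4,478.40

Total interest = (PMT × n) - PV = $4,478.40


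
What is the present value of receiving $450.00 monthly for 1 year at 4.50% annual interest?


Present value of an ordinary annuity: PV = PMT × (1 − (1 + r)^(−n)) / r
Monthly rate r = 0.045/12 = 0.00375, n = 12
PV = $450.00 × (1 − (1 + 0.045/12)^(−12)) / (0.045/12)
PV = $450.00 × 11.712548
PV = $5,270.65

PV = PMT × (1-(1+r)^(-n))/r = $5,270.65


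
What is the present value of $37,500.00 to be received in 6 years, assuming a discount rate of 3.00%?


Present value formula: PV = FV / (1 + r)^t
PV = $37,500.00 / (1 + 0.03)^6
PV = $37,500.00 / 1.1940523
PV = $31,405.66

PV = FV / (1 + r)^t = $31,405.66


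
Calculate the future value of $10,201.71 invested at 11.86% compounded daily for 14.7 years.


Compound interest formula: A = P(1 + r/n)^(nt)
A = $10,201.71 × (1 + 0.1186/365)^(365 × 14.7)
Growth factor: (1 + 0.1186/365)^5365.5 = 5.715243
A = $10,201.71 × 5.715243
A = $58,305.25

A = P(1 + r/n)^(nt) = $58,305.25


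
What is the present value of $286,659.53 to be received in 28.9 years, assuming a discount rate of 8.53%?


Present value formula: PV = FV / (1 + r)^t
PV = $286,659.53 / (1 + 0.0853)^28.9
PV = $286,659.53 / 10.650974
PV = $26,913.93

PV = FV / (1 + r)^t = $26,913.93


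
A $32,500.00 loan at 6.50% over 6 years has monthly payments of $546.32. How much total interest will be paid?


Total paid over the life of the loan = PMT × n.
Total paid = $546.32 × 72 = $39,335.04
Total interest = total paid − principal = $39,335.04 − $32,500.00 = $6,835.04

Total interest = (PMT × n) - PV = $6,835.04


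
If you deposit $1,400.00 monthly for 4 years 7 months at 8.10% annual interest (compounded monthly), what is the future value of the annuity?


Future value of an ordinary annuity: FV = PMT × ((1 + r)^n − 1) / r
Monthly rate r = 0.081/12 = 0.00675, n = 55
FV = $1,400.00 × ((1 + 0.081/12)^55 − 1) / (0.081/12)
FV = $1,400.00 × 66.331621
FV = $92,864.27

FV = PMT × ((1+r)^n - 1)/r = $92,864.27


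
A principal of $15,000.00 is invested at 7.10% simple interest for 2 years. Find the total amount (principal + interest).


Total amount formula: A = P(1 + rt) = P + P·r·t
Interest: I = P × r × t = $15,000.00 × 0.071 × 2 = $2,130.00
A = P + I = $15,000.00 + $2,130.00 = $17,130.00

A = P + I = P(1 + rt) = $17,130.00


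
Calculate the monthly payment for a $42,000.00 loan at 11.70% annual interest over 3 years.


Loan payment formula: PMT = PV × r / (1 − (1 + r)^(−n))
Monthly rate r = 0.117/12 = 0.00975, n = 36 months
Denominator: 1 − (1 + 0.117/12)^(−36) = 0.294818
PMT = $42,000.00 × (0.117/12) / 0.294818
PMT = $1,388.99 per month

PMT = PV × r / (1-(1+r)^(-n)) = $1,388.99/month


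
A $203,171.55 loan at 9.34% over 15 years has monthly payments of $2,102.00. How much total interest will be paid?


Total paid over the life of the loan = PMT × n.
Total paid = $2,102.00 × 180 = $378,360.00
Total interest = total paid − principal = $378,360.00 − $203,171.55 = $175,188.45

Total interest = (PMT × n) - PV = $175,188.45


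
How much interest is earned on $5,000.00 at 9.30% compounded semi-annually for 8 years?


Compound interest earned = final amount − principal.
A = P(1 + r/n)^(nt) = $5,000.00 × (1 + 0.093/2)^(2 × 8) = $10,346.60
Interest = A − P = $10,346.60 − $5,000.00 = $5,346.60

Interest = A - P = $5,346.60


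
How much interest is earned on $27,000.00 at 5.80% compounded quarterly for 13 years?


Compound interest earned = final amount − principal.
A = P(1 + r/n)^(nt) = $27,000.00 × (1 + 0.058/4)^(4 × 13) = $57,078.22
Interest = A − P = $57,078.22 − $27,000.00 = $30,078.22

Interest = A - P = $30,078.22


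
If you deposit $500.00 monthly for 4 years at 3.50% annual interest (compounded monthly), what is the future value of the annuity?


Future value of an ordinary annuity: FV = PMT × ((1 + r)^n − 1) / r
Monthly rate r = 0.035/12 ≈ 0.00291667, n = 48
FV = $500.00 × ((1 + 0.035/12)^48 − 1) / (0.035/12)
FV = $500.00 × 51.442091
FV = $25,721.05

FV = PMT × ((1+r)^n - 1)/r = $25,721.05


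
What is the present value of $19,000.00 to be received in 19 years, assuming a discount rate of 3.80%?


Present value formula: PV = FV / (1 + r)^t
PV = $19,000.00 / (1 + 0.038)^19
PV = $19,000.00 / 2.031186
PV = $9,354.14

PV = FV / (1 + r)^t = $9,354.14


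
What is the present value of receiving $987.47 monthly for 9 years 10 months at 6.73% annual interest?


Present value of an ordinary annuity: PV = PMT × (1 − (1 + r)^(−n)) / r
Monthly rate r = 0.0673/12 ≈ 0.00560833, n = 118
PV = $987.47 × (1 − (1 + 0.0673/12)^(−118)) / (0.0673/12)
PV = $987.47 × 86.142313
PV = $85,062.95

PV = PMT × (1-(1+r)^(-n))/r = $85,062.95


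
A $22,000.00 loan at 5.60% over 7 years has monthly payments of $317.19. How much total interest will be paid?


Total paid over the life of the loan = PMT × n.
Total paid = $317.19 × 84 = $26,643.96
Total interest = total paid − principal = $26,643.96 − $22,000.00 = $4,643.96

Total interest = (PMT × n) - PV = $4,643.96


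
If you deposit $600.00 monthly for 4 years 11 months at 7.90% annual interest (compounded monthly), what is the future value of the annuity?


Future value of an ordinary annuity: FV = PMT × ((1 + r)^n − 1) / r
Monthly rate r = 0.079/12 ≈ 0.00658333, n = 59
FV = $600.00 × ((1 + 0.079/12)^59 − 1) / (0.079/12)
FV = $600.00 × 71.812881
FV = $43,087.73

FV = PMT × ((1+r)^n - 1)/r = $43,087.73


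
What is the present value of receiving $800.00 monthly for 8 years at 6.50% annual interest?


Present value of an ordinary annuity: PV = PMT × (1 − (1 + r)^(−n)) / r
Monthly rate r = 0.065/12 ≈ 0.00541667, n = 96
PV = $800.00 × (1 − (1 + 0.065/12)^(−96)) / (0.065/12)
PV = $800.00 × 74.703617
PV = $59,762.89

PV = PMT × (1-(1+r)^(-n))/r = $59,762.89


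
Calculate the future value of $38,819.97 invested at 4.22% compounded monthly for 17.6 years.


Compound interest formula: A = P(1 + r/n)^(nt)
A = $38,819.97 × (1 + 0.0422/12)^(12 × 17.6)
Growth factor: (1 + 0.0422/12)^211.2 = 2.0989078
A = $38,819.97 × 2.0989078
A = $81,479.54

A = P(1 + r/n)^(nt) = $81,479.54


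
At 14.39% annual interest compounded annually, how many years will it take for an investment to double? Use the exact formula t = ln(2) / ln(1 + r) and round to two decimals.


Doubling condition: (1 + r)^t = 2
Take ln of both sides: t × ln(1 + r) = ln(2)
t = ln(2) / ln(1 + r)
t = 0.693147 / 0.134443
t = 5.16

t = ln(2) / ln(1 + r) = 5.16 years


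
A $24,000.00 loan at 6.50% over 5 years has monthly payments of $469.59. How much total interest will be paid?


Total paid over the life of the loan = PMT × n.
Total paid = $469.59 × 60 = $28,175.40
Total interest = total paid − principal = $28,175.40 − $24,000.00 = $4,175.40

Total interest = (PMT × n) - PV = $4,175.40


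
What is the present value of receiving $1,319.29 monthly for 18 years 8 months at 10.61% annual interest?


Present value of an ordinary annuity: PV = PMT × (1 − (1 + r)^(−n)) / r
Monthly rate r = 0.1061/12 ≈ 0.00884167, n = 224
PV = $1,319.29 × (1 − (1 + 0.1061/12)^(−224)) / (0.1061/12)
PV = $1,319.29 × 97.356981
PV = $128,442.09

PV = PMT × (1-(1+r)^(-n))/r = $128,442.09


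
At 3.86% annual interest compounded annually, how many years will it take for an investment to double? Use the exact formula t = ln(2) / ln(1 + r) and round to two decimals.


Doubling condition: (1 + r)^t = 2
Take ln of both sides: t × ln(1 + r) = ln(2)
t = ln(2) / ln(1 + r)
t = 0.693147 / 0.037874
t = 18.30

t = ln(2) / ln(1 + r) = 18.30 years


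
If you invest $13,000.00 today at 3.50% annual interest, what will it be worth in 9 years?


Future value formula: FV = PV × (1 + r)^t
FV = $13,000.00 × (1 + 0.035)^9
FV = $13,000.00 × 1.3628974
FV = $17,717.67

FV = PV × (1 + r)^t = $17,717.67


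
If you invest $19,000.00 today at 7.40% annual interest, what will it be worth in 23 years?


Future value formula: FV = PV × (1 + r)^t
FV = $19,000.00 × (1 + 0.074)^23
FV = $19,000.00 × 5.1653347
FV = $98,141.36

FV = PV × (1 + r)^t = $98,141.36


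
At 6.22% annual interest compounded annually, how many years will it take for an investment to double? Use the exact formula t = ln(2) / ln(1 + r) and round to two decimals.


Doubling condition: (1 + r)^t = 2
Take ln of both sides: t × ln(1 + r) = ln(2)
t = ln(2) / ln(1 + r)
t = 0.693147 / 0.060342
t = 11.49

t = ln(2) / ln(1 + r) = 11.49 years


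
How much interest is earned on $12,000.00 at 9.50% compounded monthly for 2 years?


Compound interest earned = final amount − principal.
A = P(1 + r/n)^(nt) = $12,000.00 × (1 + 0.095/12)^(12 × 2) = $14,500.14
Interest = A − P = $14,500.14 − $12,000.00 = $2,500.14

Interest = A - P = $2,500.14


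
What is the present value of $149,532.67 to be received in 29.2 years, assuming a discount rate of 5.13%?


Present value formula: PV = FV / (1 + r)^t
PV = $149,532.67 / (1 + 0.0513)^29.2
PV = $149,532.67 / 4.309418
PV = $34,699.04

PV = FV / (1 + r)^t = $34,699.04


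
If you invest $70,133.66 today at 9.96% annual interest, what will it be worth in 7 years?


Future value formula: FV = PV × (1 + r)^t
FV = $70,133.66 × (1 + 0.0996)^7
FV = $70,133.66 × 1.9437621
FV = $136,323.15

FV = PV × (1 + r)^t = $136,323.15


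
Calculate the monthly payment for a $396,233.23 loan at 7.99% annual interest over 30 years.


Loan payment formula: PMT = PV × r / (1 − (1 + r)^(−n))
Monthly rate r = 0.0799/12 ≈ 0.00665833, n = 360 months
Denominator: 1 − (1 + 0.0799/12)^(−360) = 0.908284
PMT = $396,233.23 × (0.0799/12) / 0.908284
PMT = $2,904.66 per month

PMT = PV × r / (1-(1+r)^(-n)) = $2,904.66/month


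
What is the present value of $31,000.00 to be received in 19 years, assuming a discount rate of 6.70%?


Present value formula: PV = FV / (1 + r)^t
PV = $31,000.00 / (1 + 0.067)^19
PV = $31,000.00 / 3.428656
PV = $9,041.44

PV = FV / (1 + r)^t = $9,041.44


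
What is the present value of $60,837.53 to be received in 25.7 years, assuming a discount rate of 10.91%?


Present value formula: PV = FV / (1 + r)^t
PV = $60,837.53 / (1 + 0.1091)^25.7
PV = $60,837.53 / 14.313542
PV = $4,250.35

PV = FV / (1 + r)^t = $4,250.35


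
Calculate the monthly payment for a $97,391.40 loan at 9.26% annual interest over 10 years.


Loan payment formula: PMT = PV × r / (1 − (1 + r)^(−n))
Monthly rate r = 0.0926/12 ≈ 0.00771667, n = 120 months
Denominator: 1 − (1 + 0.0926/12)^(−120) = 0.602454
PMT = $97,391.40 × (0.0926/12) / 0.602454
PMT = $1,247.46 per month

PMT = PV × r / (1-(1+r)^(-n)) = $1,247.46/month


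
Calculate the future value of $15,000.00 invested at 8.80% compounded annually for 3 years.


Compound interest formula: A = P(1 + r/n)^(nt)
A = $15,000.00 × (1 + 0.088/1)^(1 × 3)
Growth factor: (1 + 0.088/1)^3 = 1.2879135
A = $15,000.00 × 1.2879135
A = $19,318.70

A = P(1 + r/n)^(nt) = $19,318.70


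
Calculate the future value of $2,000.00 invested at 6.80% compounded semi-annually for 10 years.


Compound interest formula: A = P(1 + r/n)^(nt)
A = $2,000.00 × (1 + 0.068/2)^(2 × 10)
Growth factor: (1 + 0.068/2)^20 = 1.951690
A = $2,000.00 × 1.951690
A = $3,903.38

A = P(1 + r/n)^(nt) = $3,903.38


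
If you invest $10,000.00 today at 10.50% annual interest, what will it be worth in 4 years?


Future value formula: FV = PV × (1 + r)^t
FV = $10,000.00 × (1 + 0.105)^4
FV = $10,000.00 × 1.490902
FV = $14,909.02

FV = PV × (1 + r)^t = $14,909.02


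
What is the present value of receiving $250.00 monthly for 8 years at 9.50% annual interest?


Present value of an ordinary annuity: PV = PMT × (1 − (1 + r)^(−n)) / r
Monthly rate r = 0.095/12 ≈ 0.00791667, n = 96
PV = $250.00 × (1 − (1 + 0.095/12)^(−96)) / (0.095/12)
PV = $250.00 × 67.065090
PV = $16,766.27

PV = PMT × (1-(1+r)^(-n))/r = $16,766.27


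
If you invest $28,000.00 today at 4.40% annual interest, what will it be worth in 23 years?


Future value formula: FV = PV × (1 + r)^t
FV = $28,000.00 × (1 + 0.044)^23
FV = $28,000.00 × 2.6922257
FV = $75,382.32

FV = PV × (1 + r)^t = $75,382.32


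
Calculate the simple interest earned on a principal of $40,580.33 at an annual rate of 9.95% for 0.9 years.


Simple interest formula: I = P × r × t
I = $40,580.33 × 0.0995 × 0.9
I = $3,633.97

I = P × r × t = $3,633.97


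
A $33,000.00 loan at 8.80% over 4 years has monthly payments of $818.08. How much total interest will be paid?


Total paid over the life of the loan = PMT × n.
Total paid = $818.08 × 48 = $39,267.84
Total interest = total paid − principal = $39,267.84 − $33,000.00 = $6,267.84

Total interest = (PMT × n) - PV = $6,267.84


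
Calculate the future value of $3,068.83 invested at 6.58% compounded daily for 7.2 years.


Compound interest formula: A = P(1 + r/n)^(nt)
A = $3,068.83 × (1 + 0.0658/365)^(365 × 7.2)
Growth factor: (1 + 0.0658/365)^2628 = 1.605953
A = $3,068.83 × 1.605953
A = $4,928.40

A = P(1 + r/n)^(nt) = $4,928.40


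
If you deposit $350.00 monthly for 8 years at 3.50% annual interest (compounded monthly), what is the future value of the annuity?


Future value of an ordinary annuity: FV = PMT × ((1 + r)^n − 1) / r
Monthly rate r = 0.035/12 ≈ 0.00291667, n = 96
FV = $350.00 × ((1 + 0.035/12)^96 − 1) / (0.035/12)
FV = $350.00 × 110.602523
FV = $38,710.88

FV = PMT × ((1+r)^n - 1)/r = $38,710.88


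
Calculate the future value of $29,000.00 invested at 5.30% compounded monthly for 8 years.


Compound interest formula: A = P(1 + r/n)^(nt)
A = $29,000.00 × (1 + 0.053/12)^(12 × 8)
Growth factor: (1 + 0.053/12)^96 = 1.52663568
A = $29,000.00 × 1.52663568
A = $44,272.43

A = P(1 + r/n)^(nt) = $44,272.43


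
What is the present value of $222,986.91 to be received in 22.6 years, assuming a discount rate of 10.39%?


Present value formula: PV = FV / (1 + r)^t
PV = $222,986.91 / (1 + 0.1039)^22.6
PV = $222,986.91 / 9.337099
PV = $23,881.82

PV = FV / (1 + r)^t = $23,881.82


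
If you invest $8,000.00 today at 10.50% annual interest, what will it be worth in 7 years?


Future value formula: FV = PV × (1 + r)^t
FV = $8,000.00 × (1 + 0.105)^7
FV = $8,000.00 × 2.011574
FV = $16,092.59

FV = PV × (1 + r)^t = $16,092.59


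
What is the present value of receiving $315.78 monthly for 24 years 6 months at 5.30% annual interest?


Present value of an ordinary annuity: PV = PMT × (1 − (1 + r)^(−n)) / r
Monthly rate r = 0.053/12 ≈ 0.00441667, n = 294
PV = $315.78 × (1 − (1 + 0.053/12)^(−294)) / (0.053/12)
PV = $315.78 × 164.440216
PV = $51,926.93

PV = PMT × (1-(1+r)^(-n))/r = $51,926.93


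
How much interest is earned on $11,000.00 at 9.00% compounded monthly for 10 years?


Compound interest earned = final amount − principal.
A = P(1 + r/n)^(nt) = $11,000.00 × (1 + 0.09/12)^(12 × 10) = $26,964.93
Interest = A − P = $26,964.93 − $11,000.00 = $15,964.93

Interest = A - P = $15,964.93


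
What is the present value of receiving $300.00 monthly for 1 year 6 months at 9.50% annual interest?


Present value of an ordinary annuity: PV = PMT × (1 − (1 + r)^(−n)) / r
Monthly rate r = 0.095/12 ≈ 0.00791667, n = 18
PV = $300.00 × (1 − (1 + 0.095/12)^(−18)) / (0.095/12)
PV = $300.00 × 16.714829
PV = $5,014.45

PV = PMT × (1-(1+r)^(-n))/r = $5,014.45


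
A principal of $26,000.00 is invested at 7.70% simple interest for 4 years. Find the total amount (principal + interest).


Total amount formula: A = P(1 + rt) = P + P·r·t
Interest: I = P × r × t = $26,000.00 × 0.077 × 4 = $8,008.00
A = P + I = $26,000.00 + $8,008.00 = $34,008.00

A = P + I = P(1 + rt) = $34,008.00


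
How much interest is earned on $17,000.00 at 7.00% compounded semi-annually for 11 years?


Compound interest earned = final amount − principal.
A = P(1 + r/n)^(nt) = $17,000.00 × (1 + 0.07/2)^(2 × 11) = $36,235.70
Interest = A − P = $36,235.70 − $17,000.00 = $19,235.70

Interest = A - P = $19,235.70


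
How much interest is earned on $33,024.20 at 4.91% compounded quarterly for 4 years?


Compound interest earned = final amount − principal.
A = P(1 + r/n)^(nt) = $33,024.20 × (1 + 0.0491/4)^(4 × 4) = $40,142.88
Interest = A − P = $40,142.88 − $33,024.20 = $7,118.68

Interest = A - P = $7,118.68


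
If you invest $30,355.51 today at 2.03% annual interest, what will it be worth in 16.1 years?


Future value formula: FV = PV × (1 + r)^t
FV = $30,355.51 × (1 + 0.0203)^16.1
FV = $30,355.51 × 1.3820348
FV = $41,952.37

FV = PV × (1 + r)^t = $41,952.37


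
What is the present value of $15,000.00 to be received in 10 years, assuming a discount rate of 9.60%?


Present value formula: PV = FV / (1 + r)^t
PV = $15,000.00 / (1 + 0.096)^10
PV = $15,000.00 / 2.500953
PV = $5,997.71

PV = FV / (1 + r)^t = $5,997.71


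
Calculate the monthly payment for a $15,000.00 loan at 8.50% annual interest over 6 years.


Loan payment formula: PMT = PV × r / (1 − (1 + r)^(−n))
Monthly rate r = 0.085/12 ≈ 0.00708333, n = 72 months
Denominator: 1 − (1 + 0.085/12)^(−72) = 0.398424
PMT = $15,000.00 × (0.085/12) / 0.398424
PMT = $266.68 per month

PMT = PV × r / (1-(1+r)^(-n)) = $266.68/month


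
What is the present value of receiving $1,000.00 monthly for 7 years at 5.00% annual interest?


Present value of an ordinary annuity: PV = PMT × (1 − (1 + r)^(−n)) / r
Monthly rate r = 0.05/12 ≈ 0.00416667, n = 84
PV = $1,000.00 × (1 − (1 + 0.05/12)^(−84)) / (0.05/12)
PV = $1,000.00 × 70.7518348
PV = $70,751.83

PV = PMT × (1-(1+r)^(-n))/r = $70,751.83


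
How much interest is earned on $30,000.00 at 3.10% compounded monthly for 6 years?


Compound interest earned = final amount − principal.
A = P(1 + r/n)^(nt) = $30,000.00 × (1 + 0.031/12)^(12 × 6) = $36,124.00
Interest = A − P = $36,124.00 − $30,000.00 = $6,124.00

Interest = A - P = $6,124.00


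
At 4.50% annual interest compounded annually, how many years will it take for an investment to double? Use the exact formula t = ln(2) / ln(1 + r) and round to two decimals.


Doubling condition: (1 + r)^t = 2
Take ln of both sides: t × ln(1 + r) = ln(2)
t = ln(2) / ln(1 + r)
t = 0.693147 / 0.044017
t = 15.75

t = ln(2) / ln(1 + r) = 15.75 years


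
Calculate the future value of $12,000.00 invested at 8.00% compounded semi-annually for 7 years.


Compound interest formula: A = P(1 + r/n)^(nt)
A = $12,000.00 × (1 + 0.08/2)^(2 × 7)
Growth factor: (1 + 0.08/2)^14 = 1.7316764
A = $12,000.00 × 1.7316764
A = $20,780.12

A = P(1 + r/n)^(nt) = $20,780.12


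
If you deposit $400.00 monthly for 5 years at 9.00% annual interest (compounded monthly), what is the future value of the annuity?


Future value of an ordinary annuity: FV = PMT × ((1 + r)^n − 1) / r
Monthly rate r = 0.09/12 = 0.0075, n = 60
FV = $400.00 × ((1 + 0.09/12)^60 − 1) / (0.09/12)
FV = $400.00 × 75.424137
FV = $30,169.65

FV = PMT × ((1+r)^n - 1)/r = $30,169.65


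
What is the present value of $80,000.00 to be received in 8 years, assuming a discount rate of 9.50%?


Present value formula: PV = FV / (1 + r)^t
PV = $80,000.00 / (1 + 0.095)^8
PV = $80,000.00 / 2.066869
PV = $38,705.89

PV = FV / (1 + r)^t = $38,705.89


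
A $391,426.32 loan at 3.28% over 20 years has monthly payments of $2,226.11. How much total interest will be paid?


Total paid over the life of the loan = PMT × n.
Total paid = $2,226.11 × 240 = $534,266.40
Total interest = total paid − principal = $534,266.40 − $391,426.32 = $142,840.08

Total interest = (PMT × n) - PV = $142,840.08


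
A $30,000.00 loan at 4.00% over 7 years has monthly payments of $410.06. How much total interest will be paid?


Total paid over the life of the loan = PMT × n.
Total paid = $410.06 × 84 = $34,445.04
Total interest = total paid − principal = $34,445.04 − $30,000.00 = $4,445.04

Total interest = (PMT × n) - PV = $4,445.04


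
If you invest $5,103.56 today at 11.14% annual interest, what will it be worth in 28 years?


Future value formula: FV = PV × (1 + r)^t
FV = $5,103.56 × (1 + 0.1114)^28
FV = $5,103.56 × 19.247352
FV = $98,230.02

FV = PV × (1 + r)^t = $98,230.02


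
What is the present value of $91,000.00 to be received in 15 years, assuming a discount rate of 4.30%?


Present value formula: PV = FV / (1 + r)^t
PV = $91,000.00 / (1 + 0.043)^15
PV = $91,000.00 / 1.880462
PV = $48,392.36

PV = FV / (1 + r)^t = $48,392.36


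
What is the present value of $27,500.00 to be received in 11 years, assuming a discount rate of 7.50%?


Present value formula: PV = FV / (1 + r)^t
PV = $27,500.00 / (1 + 0.075)^11
PV = $27,500.00 / 2.215609
PV = $12,411.94

PV = FV / (1 + r)^t = $12,411.94


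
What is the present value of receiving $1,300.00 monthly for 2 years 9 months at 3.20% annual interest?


Present value of an ordinary annuity: PV = PMT × (1 − (1 + r)^(−n)) / r
Monthly rate r = 0.032/12 ≈ 0.00266667, n = 33
PV = $1,300.00 × (1 − (1 + 0.032/12)^(−33)) / (0.032/12)
PV = $1,300.00 × 31.549447
PV = $41,014.28

PV = PMT × (1-(1+r)^(-n))/r = $41,014.28


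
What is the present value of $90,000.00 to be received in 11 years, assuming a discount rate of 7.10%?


Present value formula: PV = FV / (1 + r)^t
PV = $90,000.00 / (1 + 0.071)^11
PV = $90,000.00 / 2.12659202
PV = $42,321.23

PV = FV / (1 + r)^t = $42,321.23


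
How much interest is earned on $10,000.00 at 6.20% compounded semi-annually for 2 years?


Compound interest earned = final amount − principal.
A = P(1 + r/n)^(nt) = $10,000.00 × (1 + 0.062/2)^(2 × 2) = $11,298.86
Interest = A − P = $11,298.86 − $10,000.00 = $1,298.86

Interest = A - P = $1,298.86


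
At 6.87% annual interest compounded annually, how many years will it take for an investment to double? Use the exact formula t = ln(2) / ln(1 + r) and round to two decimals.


Doubling condition: (1 + r)^t = 2
Take ln of both sides: t × ln(1 + r) = ln(2)
t = ln(2) / ln(1 + r)
t = 0.693147 / 0.066443
t = 10.43

t = ln(2) / ln(1 + r) = 10.43 years


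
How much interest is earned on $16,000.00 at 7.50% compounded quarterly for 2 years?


Compound interest earned = final amount − principal.
A = P(1 + r/n)^(nt) = $16,000.00 × (1 + 0.075/4)^(4 × 2) = $18,563.55
Interest = A − P = $18,563.55 − $16,000.00 = $2,563.55

Interest = A - P = $2,563.55


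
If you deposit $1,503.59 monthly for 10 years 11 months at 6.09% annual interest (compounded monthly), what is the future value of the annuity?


Future value of an ordinary annuity: FV = PMT × ((1 + r)^n − 1) / r
Monthly rate r = 0.0609/12 = 0.005075, n = 131
FV = $1,503.59 × ((1 + 0.0609/12)^131 − 1) / (0.0609/12)
FV = $1,503.59 × 185.395921
FV = $278,759.45

FV = PMT × ((1+r)^n - 1)/r = $278,759.45


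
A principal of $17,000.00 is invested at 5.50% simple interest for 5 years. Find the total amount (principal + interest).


Total amount formula: A = P(1 + rt) = P + P·r·t
Interest: I = P × r × t = $17,000.00 × 0.055 × 5 = $4,675.00
A = P + I = $17,000.00 + $4,675.00 = $21,675.00

A = P + I = P(1 + rt) = $21,675.00


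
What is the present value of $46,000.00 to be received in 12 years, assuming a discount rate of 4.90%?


Present value formula: PV = FV / (1 + r)^t
PV = $46,000.00 / (1 + 0.049)^12
PV = $46,000.00 / 1.7754394
PV = $25,909.08

PV = FV / (1 + r)^t = $25,909.08


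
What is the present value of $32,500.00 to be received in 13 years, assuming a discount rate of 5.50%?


Present value formula: PV = FV / (1 + r)^t
PV = $32,500.00 / (1 + 0.055)^13
PV = $32,500.00 / 2.005774
PV = $16,203.22

PV = FV / (1 + r)^t = $16,203.22


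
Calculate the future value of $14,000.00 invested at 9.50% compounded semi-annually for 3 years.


Compound interest formula: A = P(1 + r/n)^(nt)
A = $14,000.00 × (1 + 0.095/2)^(2 × 3)
Growth factor: (1 + 0.095/2)^6 = 1.321065
A = $14,000.00 × 1.321065
A = $18,494.91

A = P(1 + r/n)^(nt) = $18,494.91


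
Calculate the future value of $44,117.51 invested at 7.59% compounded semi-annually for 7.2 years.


Compound interest formula: A = P(1 + r/n)^(nt)
A = $44,117.51 × (1 + 0.0759/2)^(2 × 7.2)
Growth factor: (1 + 0.0759/2)^14.4 = 1.7097816
A = $44,117.51 × 1.7097816
A = $75,431.31

A = P(1 + r/n)^(nt) = $75,431.31


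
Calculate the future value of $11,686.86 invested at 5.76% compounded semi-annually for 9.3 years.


Compound interest formula: A = P(1 + r/n)^(nt)
A = $11,686.86 × (1 + 0.0576/2)^(2 × 9.3)
Growth factor: (1 + 0.0576/2)^18.6 = 1.6957264
A = $11,686.86 × 1.6957264
A = $19,817.72

A = P(1 + r/n)^(nt) = $19,817.72


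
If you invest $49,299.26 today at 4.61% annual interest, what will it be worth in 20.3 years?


Future value formula: FV = PV × (1 + r)^t
FV = $49,299.26 × (1 + 0.0461)^20.3
FV = $49,299.26 × 2.4965255
FV = $123,076.86

FV = PV × (1 + r)^t = $123,076.86


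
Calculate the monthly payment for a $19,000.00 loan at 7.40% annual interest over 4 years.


Loan payment formula: PMT = PV × r / (1 − (1 + r)^(−n))
Monthly rate r = 0.074/12 ≈ 0.00616667, n = 48 months
Denominator: 1 − (1 + 0.074/12)^(−48) = 0.255536
PMT = $19,000.00 × (0.074/12) / 0.255536
PMT = $458.51 per month

PMT = PV × r / (1-(1+r)^(-n)) = $458.51/month


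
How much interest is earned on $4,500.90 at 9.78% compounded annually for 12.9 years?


Compound interest earned = final amount − principal.
A = P(1 + r/n)^(nt) = $4,500.90 × (1 + 0.0978/1)^(1 × 12.9) = $14,998.54
Interest = A − P = $14,998.54 − $4,500.90 = $10,497.64

Interest = A - P = $10,497.64


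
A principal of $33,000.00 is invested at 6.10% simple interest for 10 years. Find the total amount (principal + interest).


Total amount formula: A = P(1 + rt) = P + P·r·t
Interest: I = P × r × t = $33,000.00 × 0.061 × 10 = $20,130.00
A = P + I = $33,000.00 + $20,130.00 = $53,130.00

A = P + I = P(1 + rt) = $53,130.00


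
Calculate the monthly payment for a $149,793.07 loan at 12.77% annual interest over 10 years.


Loan payment formula: PMT = PV × r / (1 − (1 + r)^(−n))
Monthly rate r = 0.1277/12 ≈ 0.01064167, n = 120 months
Denominator: 1 − (1 + 0.1277/12)^(−120) = 0.719239
PMT = $149,793.07 × (0.1277/12) / 0.719239
PMT = $2,216.30 per month

PMT = PV × r / (1-(1+r)^(-n)) = $2,216.30/month


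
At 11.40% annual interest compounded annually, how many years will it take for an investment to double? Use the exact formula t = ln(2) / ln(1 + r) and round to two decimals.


Doubling condition: (1 + r)^t = 2
Take ln of both sides: t × ln(1 + r) = ln(2)
t = ln(2) / ln(1 + r)
t = 0.693147 / 0.107957
t = 6.42

t = ln(2) / ln(1 + r) = 6.42 years


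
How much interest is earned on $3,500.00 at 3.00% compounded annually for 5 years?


Compound interest earned = final amount − principal.
A = P(1 + r/n)^(nt) = $3,500.00 × (1 + 0.03/1)^(1 × 5) = $4,057.46
Interest = A − P = $4,057.46 − $3,500.00 = $557.46

Interest = A - P = $557.46


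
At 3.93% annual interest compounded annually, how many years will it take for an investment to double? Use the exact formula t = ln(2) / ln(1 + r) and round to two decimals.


Doubling condition: (1 + r)^t = 2
Take ln of both sides: t × ln(1 + r) = ln(2)
t = ln(2) / ln(1 + r)
t = 0.693147 / 0.038547
t = 17.98

t = ln(2) / ln(1 + r) = 17.98 years


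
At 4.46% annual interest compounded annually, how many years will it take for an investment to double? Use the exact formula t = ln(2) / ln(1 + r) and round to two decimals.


Doubling condition: (1 + r)^t = 2
Take ln of both sides: t × ln(1 + r) = ln(2)
t = ln(2) / ln(1 + r)
t = 0.693147 / 0.043634
t = 15.89

t = ln(2) / ln(1 + r) = 15.89 years


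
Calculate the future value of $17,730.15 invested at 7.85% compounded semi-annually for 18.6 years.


Compound interest formula: A = P(1 + r/n)^(nt)
A = $17,730.15 × (1 + 0.0785/2)^(2 × 18.6)
Growth factor: (1 + 0.0785/2)^37.2 = 4.187793
A = $17,730.15 × 4.187793
A = $74,250.20

A = P(1 + r/n)^(nt) = $74,250.20


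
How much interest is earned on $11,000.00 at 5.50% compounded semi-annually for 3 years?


Compound interest earned = final amount − principal.
A = P(1 + r/n)^(nt) = $11,000.00 × (1 + 0.055/2)^(2 × 3) = $12,944.45
Interest = A − P = $12,944.45 − $11,000.00 = $1,944.45

Interest = A - P = $1,944.45


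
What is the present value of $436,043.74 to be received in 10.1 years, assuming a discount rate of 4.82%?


Present value formula: PV = FV / (1 + r)^t
PV = $436,043.74 / (1 + 0.0482)^10.1
PV = $436,043.74 / 1.6087404
PV = $271,046.68

PV = FV / (1 + r)^t = $271,046.68


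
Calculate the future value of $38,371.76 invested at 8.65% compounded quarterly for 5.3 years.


Compound interest formula: A = P(1 + r/n)^(nt)
A = $38,371.76 × (1 + 0.0865/4)^(4 × 5.3)
Growth factor: (1 + 0.0865/4)^21.2 = 1.5739106
A = $38,371.76 × 1.5739106
A = $60,393.72

A = P(1 + r/n)^(nt) = $60,393.72


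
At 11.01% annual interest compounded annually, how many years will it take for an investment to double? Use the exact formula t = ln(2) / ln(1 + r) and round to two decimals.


Doubling condition: (1 + r)^t = 2
Take ln of both sides: t × ln(1 + r) = ln(2)
t = ln(2) / ln(1 + r)
t = 0.693147 / 0.104450
t = 6.64

t = ln(2) / ln(1 + r) = 6.64 years


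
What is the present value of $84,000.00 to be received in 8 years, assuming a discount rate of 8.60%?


Present value formula: PV = FV / (1 + r)^t
PV = $84,000.00 / (1 + 0.086)^8
PV = $84,000.00 / 1.934811
PV = $43,415.09

PV = FV / (1 + r)^t = $43,415.09


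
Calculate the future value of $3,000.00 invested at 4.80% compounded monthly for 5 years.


Compound interest formula: A = P(1 + r/n)^(nt)
A = $3,000.00 × (1 + 0.048/12)^(12 × 5)
Growth factor: (1 + 0.048/12)^60 = 1.270641
A = $3,000.00 × 1.270641
A = $3,811.92

A = P(1 + r/n)^(nt) = $3,811.92


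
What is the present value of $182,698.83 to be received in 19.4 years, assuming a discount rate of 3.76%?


Present value formula: PV = FV / (1 + r)^t
PV = $182,698.83 / (1 + 0.0376)^19.4
PV = $182,698.83 / 2.0463564
PV = $89,280.06

PV = FV / (1 + r)^t = $89,280.06


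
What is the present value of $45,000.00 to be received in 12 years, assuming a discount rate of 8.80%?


Present value formula: PV = FV / (1 + r)^t
PV = $45,000.00 / (1 + 0.088)^12
PV = $45,000.00 / 2.751356
PV = $16,355.57

PV = FV / (1 + r)^t = $16,355.57


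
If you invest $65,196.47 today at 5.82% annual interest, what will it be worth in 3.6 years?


Future value formula: FV = PV × (1 + r)^t
FV = $65,196.47 × (1 + 0.0582)^3.6
FV = $65,196.47 × 1.2258686
FV = $79,922.31

FV = PV × (1 + r)^t = $79,922.31


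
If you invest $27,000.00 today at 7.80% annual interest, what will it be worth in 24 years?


Future value formula: FV = PV × (1 + r)^t
FV = $27,000.00 × (1 + 0.078)^24
FV = $27,000.00 × 6.065272
FV = $163,762.34

FV = PV × (1 + r)^t = $163,762.34


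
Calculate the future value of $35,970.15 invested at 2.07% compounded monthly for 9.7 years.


Compound interest formula: A = P(1 + r/n)^(nt)
A = $35,970.15 × (1 + 0.0207/12)^(12 × 9.7)
Growth factor: (1 + 0.0207/12)^116.4 = 1.2221566
A = $35,970.15 × 1.2221566
A = $43,961.16

A = P(1 + r/n)^(nt) = $43,961.16


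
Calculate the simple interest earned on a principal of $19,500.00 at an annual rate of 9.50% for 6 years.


Simple interest formula: I = P × r × t
I = $19,500.00 × 0.095 × 6
I = $11,115.00

I = P × r × t = $11,115.00


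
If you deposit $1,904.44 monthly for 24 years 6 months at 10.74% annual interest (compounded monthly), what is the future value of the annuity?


Future value of an ordinary annuity: FV = PMT × ((1 + r)^n − 1) / r
Monthly rate r = 0.1074/12 = 0.00895, n = 294
FV = $1,904.44 × ((1 + 0.1074/12)^294 − 1) / (0.1074/12)
FV = $1,904.44 × 1422.364014
FV = $2,708,806.92

FV = PMT × ((1+r)^n - 1)/r = $2,708,806.92


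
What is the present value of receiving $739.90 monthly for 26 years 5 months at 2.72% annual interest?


Present value of an ordinary annuity: PV = PMT × (1 − (1 + r)^(−n)) / r
Monthly rate r = 0.0272/12 ≈ 0.00226667, n = 317
PV = $739.90 × (1 − (1 + 0.0272/12)^(−317)) / (0.0272/12)
PV = $739.90 × 225.942702
PV = $167,175.01

PV = PMT × (1-(1+r)^(-n))/r = $167,175.01


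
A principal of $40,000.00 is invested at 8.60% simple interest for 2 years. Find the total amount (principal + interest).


Total amount formula: A = P(1 + rt) = P + P·r·t
Interest: I = P × r × t = $40,000.00 × 0.086 × 2 = $6,880.00
A = P + I = $40,000.00 + $6,880.00 = $46,880.00

A = P + I = P(1 + rt) = $46,880.00


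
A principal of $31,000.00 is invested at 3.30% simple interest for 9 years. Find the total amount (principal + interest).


Total amount formula: A = P(1 + rt) = P + P·r·t
Interest: I = P × r × t = $31,000.00 × 0.033 × 9 = $9,207.00
A = P + I = $31,000.00 + $9,207.00 = $40,207.00

A = P + I = P(1 + rt) = $40,207.00


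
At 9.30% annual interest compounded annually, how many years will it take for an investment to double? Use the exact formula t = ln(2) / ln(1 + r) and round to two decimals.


Doubling condition: (1 + r)^t = 2
Take ln of both sides: t × ln(1 + r) = ln(2)
t = ln(2) / ln(1 + r)
t = 0.693147 / 0.088926
t = 7.79

t = ln(2) / ln(1 + r) = 7.79 years


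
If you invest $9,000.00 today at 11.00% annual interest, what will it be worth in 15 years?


Future value formula: FV = PV × (1 + r)^t
FV = $9,000.00 × (1 + 0.11)^15
FV = $9,000.00 × 4.7845895
FV = $43,061.31

FV = PV × (1 + r)^t = $43,061.31


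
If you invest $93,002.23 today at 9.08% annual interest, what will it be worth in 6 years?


Future value formula: FV = PV × (1 + r)^t
FV = $93,002.23 × (1 + 0.0908)^6
FV = $93,002.23 × 1.6844991
FV = $156,662.17

FV = PV × (1 + r)^t = $156,662.17


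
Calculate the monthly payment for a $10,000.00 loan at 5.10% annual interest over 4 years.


Loan payment formula: PMT = PV × r / (1 − (1 + r)^(−n))
Monthly rate r = 0.051/12 = 0.00425, n = 48 months
Denominator: 1 − (1 + 0.051/12)^(−48) = 0.184185
PMT = $10,000.00 × (0.051/12) / 0.184185
PMT = $230.75 per month

PMT = PV × r / (1-(1+r)^(-n)) = $230.75/month


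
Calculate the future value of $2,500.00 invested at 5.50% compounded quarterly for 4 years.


Compound interest formula: A = P(1 + r/n)^(nt)
A = $2,500.00 × (1 + 0.055/4)^(4 × 4)
Growth factor: (1 + 0.055/4)^16 = 1.244211
A = $2,500.00 × 1.244211
A = $3,110.53

A = P(1 + r/n)^(nt) = $3,110.53


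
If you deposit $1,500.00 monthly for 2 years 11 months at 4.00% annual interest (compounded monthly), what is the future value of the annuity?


Future value of an ordinary annuity: FV = PMT × ((1 + r)^n − 1) / r
Monthly rate r = 0.04/12 ≈ 0.00333333, n = 35
FV = $1,500.00 × ((1 + 0.04/12)^35 − 1) / (0.04/12)
FV = $1,500.00 × 37.058036
FV = $55,587.05

FV = PMT × ((1+r)^n - 1)/r = $55,587.05


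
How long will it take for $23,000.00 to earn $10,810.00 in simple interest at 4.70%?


Rearrange the simple interest formula for t:
I = P × r × t  ⇒  t = I / (P × r)
t = $10,810.00 / ($23,000.00 × 0.047)
t = 10

t = I/(P×r) = 10 years


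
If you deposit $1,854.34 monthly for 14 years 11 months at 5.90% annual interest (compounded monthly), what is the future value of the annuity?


Future value of an ordinary annuity: FV = PMT × ((1 + r)^n − 1) / r
Monthly rate r = 0.059/12 ≈ 0.00491667, n = 179
FV = $1,854.34 × ((1 + 0.059/12)^179 − 1) / (0.059/12)
FV = $1,854.34 × 285.947136
FV = $530,243.21

FV = PMT × ((1+r)^n - 1)/r = $530,243.21


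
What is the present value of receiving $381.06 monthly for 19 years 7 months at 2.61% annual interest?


Present value of an ordinary annuity: PV = PMT × (1 − (1 + r)^(−n)) / r
Monthly rate r = 0.0261/12 = 0.002175, n = 235
PV = $381.06 × (1 − (1 + 0.0261/12)^(−235)) / (0.0261/12)
PV = $381.06 × 183.837508
PV = $70,053.12

PV = PMT × (1-(1+r)^(-n))/r = $70,053.12


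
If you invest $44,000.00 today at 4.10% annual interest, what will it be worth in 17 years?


Future value formula: FV = PV × (1 + r)^t
FV = $44,000.00 × (1 + 0.041)^17
FV = $44,000.00 × 1.9799873
FV = $87,119.44

FV = PV × (1 + r)^t = $87,119.44


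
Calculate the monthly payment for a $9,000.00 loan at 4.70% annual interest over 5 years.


Loan payment formula: PMT = PV × r / (1 − (1 + r)^(−n))
Monthly rate r = 0.047/12 ≈ 0.00391667, n = 60 months
Denominator: 1 − (1 + 0.047/12)^(−60) = 0.209066
PMT = $9,000.00 × (0.047/12) / 0.209066
PMT = $168.61 per month

PMT = PV × r / (1-(1+r)^(-n)) = $168.61/month


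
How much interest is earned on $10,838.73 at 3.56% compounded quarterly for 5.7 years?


Compound interest earned = final amount − principal.
A = P(1 + r/n)^(nt) = $10,838.73 × (1 + 0.0356/4)^(4 × 5.7) = $13,265.25
Interest = A − P = $13,265.25 − $10,838.73 = $2,426.52

Interest = A - P = $2,426.52


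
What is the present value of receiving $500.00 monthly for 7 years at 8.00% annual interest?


Present value of an ordinary annuity: PV = PMT × (1 − (1 + r)^(−n)) / r
Monthly rate r = 0.08/12 ≈ 0.00666667, n = 84
PV = $500.00 × (1 − (1 + 0.08/12)^(−84)) / (0.08/12)
PV = $500.00 × 64.159261
PV = $32,079.63

PV = PMT × (1-(1+r)^(-n))/r = $32,079.63


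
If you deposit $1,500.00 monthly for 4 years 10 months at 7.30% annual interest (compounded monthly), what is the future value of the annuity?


Future value of an ordinary annuity: FV = PMT × ((1 + r)^n − 1) / r
Monthly rate r = 0.073/12 ≈ 0.00608333, n = 58
FV = $1,500.00 × ((1 + 0.073/12)^58 − 1) / (0.073/12)
FV = $1,500.00 × 69.299779
FV = $103,949.67

FV = PMT × ((1+r)^n - 1)/r = $103,949.67


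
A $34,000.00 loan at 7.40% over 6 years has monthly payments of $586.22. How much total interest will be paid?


Total paid over the life of the loan = PMT × n.
Total paid = $586.22 × 72 = $42,207.84
Total interest = total paid − principal = $42,207.84 − $34,000.00 = $8,207.84

Total interest = (PMT × n) - PV = $8,207.84


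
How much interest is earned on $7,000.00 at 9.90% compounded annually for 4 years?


Compound interest earned = final amount − principal.
A = P(1 + r/n)^(nt) = $7,000.00 × (1 + 0.099/1)^(1 × 4) = $10,211.48
Interest = A − P = $10,211.48 − $7,000.00 = $3,211.48

Interest = A - P = $3,211.48


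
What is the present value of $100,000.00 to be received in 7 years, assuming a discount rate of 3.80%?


Present value formula: PV = FV / (1 + r)^t
PV = $100,000.00 / (1 + 0.038)^7
PV = $100,000.00 / 1.2983192
PV = $77,022.66

PV = FV / (1 + r)^t = $77,022.66


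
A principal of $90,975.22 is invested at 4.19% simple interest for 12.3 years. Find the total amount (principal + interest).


Total amount formula: A = P(1 + rt) = P + P·r·t
Interest: I = P × r × t = $90,975.22 × 0.0419 × 12.3 = $46,885.90
A = P + I = $90,975.22 + $46,885.90 = $137,861.12

A = P + I = P(1 + rt) = $137,861.12
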